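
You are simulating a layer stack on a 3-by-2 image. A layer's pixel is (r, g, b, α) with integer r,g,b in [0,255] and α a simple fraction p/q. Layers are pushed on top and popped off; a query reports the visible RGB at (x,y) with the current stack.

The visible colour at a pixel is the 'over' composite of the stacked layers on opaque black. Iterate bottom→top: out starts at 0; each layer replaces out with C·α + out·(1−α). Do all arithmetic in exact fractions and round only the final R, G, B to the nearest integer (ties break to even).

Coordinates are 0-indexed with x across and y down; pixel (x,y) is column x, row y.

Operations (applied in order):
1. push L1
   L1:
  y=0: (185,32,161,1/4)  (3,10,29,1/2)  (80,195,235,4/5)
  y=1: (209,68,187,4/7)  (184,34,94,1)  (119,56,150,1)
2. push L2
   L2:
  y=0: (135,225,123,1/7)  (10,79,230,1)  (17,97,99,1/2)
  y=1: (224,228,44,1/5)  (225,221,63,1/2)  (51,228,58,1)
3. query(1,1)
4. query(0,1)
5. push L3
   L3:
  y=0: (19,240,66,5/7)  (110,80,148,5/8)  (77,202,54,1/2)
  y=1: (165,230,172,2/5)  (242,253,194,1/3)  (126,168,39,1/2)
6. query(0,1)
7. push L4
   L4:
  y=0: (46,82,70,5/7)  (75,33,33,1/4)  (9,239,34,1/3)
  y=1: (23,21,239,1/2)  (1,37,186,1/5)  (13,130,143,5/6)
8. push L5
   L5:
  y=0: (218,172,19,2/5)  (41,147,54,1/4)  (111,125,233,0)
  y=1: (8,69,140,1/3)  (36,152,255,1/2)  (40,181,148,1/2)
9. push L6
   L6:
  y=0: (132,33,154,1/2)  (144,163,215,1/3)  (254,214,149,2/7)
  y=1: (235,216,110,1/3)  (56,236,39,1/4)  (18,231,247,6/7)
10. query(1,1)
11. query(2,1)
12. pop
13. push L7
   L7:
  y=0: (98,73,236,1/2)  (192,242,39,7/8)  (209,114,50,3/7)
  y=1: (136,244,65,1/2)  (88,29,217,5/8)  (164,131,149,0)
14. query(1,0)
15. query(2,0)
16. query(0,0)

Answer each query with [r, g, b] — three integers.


query (1,1) [L1,L2] — begin 0,0,0
+L1 (α=1) → [184, 34, 94]
+L2 (α=1/2) → [409/2, 255/2, 157/2]
= [204, 128, 78]

at x=0,y=1 over L1,L2:
L1 α=4/7: [836/7, 272/7, 748/7]
L2 α=1/5: [4912/35, 2684/35, 660/7]
→ [140, 77, 94]

query (0,1) [L1,L2,L3] — begin 0,0,0
L1 α=4/7: [836/7, 272/7, 748/7]
L2 α=1/5: [4912/35, 2684/35, 660/7]
L3 α=2/5: [26286/175, 24152/175, 4388/35]
rounded: [150, 138, 125]

(1,1) stack=L1,L2,L3,L4,L5,L6; from [0,0,0]:
L1 α=1: [184, 34, 94]
L2 α=1/2: [409/2, 255/2, 157/2]
L3 α=1/3: [217, 508/3, 117]
L4 α=1/5: [869/5, 2143/15, 654/5]
L5 α=1/2: [1049/10, 4423/30, 1929/10]
L6 α=1/4: [3707/40, 6783/40, 6177/40]
= [93, 170, 154]

at x=2,y=1 over L1,L2,L3,L4,L5,L6:
+L1 (α=1) → [119, 56, 150]
+L2 (α=1) → [51, 228, 58]
+L3 (α=1/2) → [177/2, 198, 97/2]
+L4 (α=5/6) → [307/12, 424/3, 509/4]
+L5 (α=1/2) → [787/24, 967/6, 1101/8]
+L6 (α=6/7) → [3379/168, 9283/42, 1851/8]
rounded: [20, 221, 231]

(1,0) stack=L1,L2,L3,L4,L5,L7; from [0,0,0]:
after L1 α=1/2: [3/2, 5, 29/2]
after L2 α=1: [10, 79, 230]
after L3 α=5/8: [145/2, 637/8, 715/4]
after L4 α=1/4: [585/8, 2175/32, 2277/16]
after L5 α=1/4: [2083/32, 11229/128, 7695/64]
after L7 α=7/8: [45091/256, 228061/1024, 25167/512]
= [176, 223, 49]

query (2,0) [L1,L2,L3,L4,L5,L7] — begin 0,0,0
+L1 (α=4/5) → [64, 156, 188]
+L2 (α=1/2) → [81/2, 253/2, 287/2]
+L3 (α=1/2) → [235/4, 657/4, 395/4]
+L4 (α=1/3) → [253/6, 1135/6, 463/6]
+L5 (α=0) → [253/6, 1135/6, 463/6]
+L7 (α=3/7) → [341/3, 3296/21, 1376/21]
rounded: [114, 157, 66]

at x=0,y=0 over L1,L2,L3,L4,L5,L7:
L1 α=1/4: [185/4, 8, 161/4]
L2 α=1/7: [825/14, 39, 729/14]
L3 α=5/7: [1490/49, 1278/7, 3039/49]
L4 α=5/7: [14250/343, 5426/49, 23228/343]
L5 α=2/5: [192298/1715, 33134/245, 82718/1715]
L7 α=1/2: [180184/1715, 51019/490, 243729/1715]
rounded: [105, 104, 142]


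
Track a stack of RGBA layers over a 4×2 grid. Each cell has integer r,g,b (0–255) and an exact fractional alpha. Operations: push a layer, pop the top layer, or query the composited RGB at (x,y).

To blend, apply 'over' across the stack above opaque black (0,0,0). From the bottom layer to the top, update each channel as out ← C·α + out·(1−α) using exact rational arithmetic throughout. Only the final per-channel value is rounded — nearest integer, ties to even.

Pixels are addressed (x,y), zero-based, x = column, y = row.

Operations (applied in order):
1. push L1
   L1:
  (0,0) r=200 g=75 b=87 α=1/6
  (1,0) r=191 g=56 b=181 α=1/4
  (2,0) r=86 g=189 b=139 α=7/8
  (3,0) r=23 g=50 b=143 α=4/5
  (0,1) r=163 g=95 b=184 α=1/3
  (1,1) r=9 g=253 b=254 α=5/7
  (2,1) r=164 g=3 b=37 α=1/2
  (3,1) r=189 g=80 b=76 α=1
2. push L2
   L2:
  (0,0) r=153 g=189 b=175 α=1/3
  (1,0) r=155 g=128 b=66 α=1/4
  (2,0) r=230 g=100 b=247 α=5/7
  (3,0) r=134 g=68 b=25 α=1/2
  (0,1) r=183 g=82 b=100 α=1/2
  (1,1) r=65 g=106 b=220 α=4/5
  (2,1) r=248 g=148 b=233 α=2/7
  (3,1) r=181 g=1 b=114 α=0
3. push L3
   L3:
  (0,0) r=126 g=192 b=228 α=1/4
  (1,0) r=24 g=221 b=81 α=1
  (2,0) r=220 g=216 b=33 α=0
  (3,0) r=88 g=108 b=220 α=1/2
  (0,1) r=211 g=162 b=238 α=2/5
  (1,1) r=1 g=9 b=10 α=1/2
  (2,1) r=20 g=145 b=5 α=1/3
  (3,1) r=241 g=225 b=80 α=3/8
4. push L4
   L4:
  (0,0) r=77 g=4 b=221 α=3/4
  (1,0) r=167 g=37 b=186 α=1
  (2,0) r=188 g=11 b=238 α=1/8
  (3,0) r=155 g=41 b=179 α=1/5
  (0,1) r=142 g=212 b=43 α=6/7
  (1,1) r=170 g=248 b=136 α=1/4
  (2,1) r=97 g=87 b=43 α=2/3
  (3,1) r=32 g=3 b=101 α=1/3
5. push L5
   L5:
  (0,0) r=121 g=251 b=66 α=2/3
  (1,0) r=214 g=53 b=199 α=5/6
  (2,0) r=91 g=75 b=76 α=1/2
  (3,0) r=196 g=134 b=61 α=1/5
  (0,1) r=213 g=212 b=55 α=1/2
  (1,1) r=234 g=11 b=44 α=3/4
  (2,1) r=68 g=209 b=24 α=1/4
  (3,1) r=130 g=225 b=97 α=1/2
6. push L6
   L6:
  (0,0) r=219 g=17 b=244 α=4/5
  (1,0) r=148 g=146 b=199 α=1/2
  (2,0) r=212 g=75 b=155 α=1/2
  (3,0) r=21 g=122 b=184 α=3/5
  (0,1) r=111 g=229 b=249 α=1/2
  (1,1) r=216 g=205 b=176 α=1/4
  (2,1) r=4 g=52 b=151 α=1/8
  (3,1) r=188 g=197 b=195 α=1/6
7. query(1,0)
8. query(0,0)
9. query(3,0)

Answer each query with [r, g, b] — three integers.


(1,0) stack=L1,L2,L3,L4,L5,L6; from [0,0,0]:
L1 α=1/4: [191/4, 14, 181/4]
L2 α=1/4: [1193/16, 85/2, 807/16]
L3 α=1: [24, 221, 81]
L4 α=1: [167, 37, 186]
L5 α=5/6: [1237/6, 151/3, 1181/6]
L6 α=1/2: [2125/12, 589/6, 2375/12]
→ [177, 98, 198]

at x=0,y=0 over L1,L2,L3,L4,L5,L6:
after L1 α=1/6: [100/3, 25/2, 29/2]
after L2 α=1/3: [659/9, 214/3, 68]
after L3 α=1/4: [1037/12, 203/2, 108]
after L4 α=3/4: [3809/48, 227/8, 771/4]
after L5 α=2/3: [15425/144, 4243/24, 433/4]
after L6 α=4/5: [141569/720, 1175/24, 4337/20]
= [197, 49, 217]

at x=3,y=0 over L1,L2,L3,L4,L5,L6:
+L1 (α=4/5) → [92/5, 40, 572/5]
+L2 (α=1/2) → [381/5, 54, 697/10]
+L3 (α=1/2) → [821/10, 81, 2897/20]
+L4 (α=1/5) → [2417/25, 73, 3792/25]
+L5 (α=1/5) → [14568/125, 426/5, 16693/125]
+L6 (α=3/5) → [37011/625, 2682/25, 102386/625]
→ [59, 107, 164]


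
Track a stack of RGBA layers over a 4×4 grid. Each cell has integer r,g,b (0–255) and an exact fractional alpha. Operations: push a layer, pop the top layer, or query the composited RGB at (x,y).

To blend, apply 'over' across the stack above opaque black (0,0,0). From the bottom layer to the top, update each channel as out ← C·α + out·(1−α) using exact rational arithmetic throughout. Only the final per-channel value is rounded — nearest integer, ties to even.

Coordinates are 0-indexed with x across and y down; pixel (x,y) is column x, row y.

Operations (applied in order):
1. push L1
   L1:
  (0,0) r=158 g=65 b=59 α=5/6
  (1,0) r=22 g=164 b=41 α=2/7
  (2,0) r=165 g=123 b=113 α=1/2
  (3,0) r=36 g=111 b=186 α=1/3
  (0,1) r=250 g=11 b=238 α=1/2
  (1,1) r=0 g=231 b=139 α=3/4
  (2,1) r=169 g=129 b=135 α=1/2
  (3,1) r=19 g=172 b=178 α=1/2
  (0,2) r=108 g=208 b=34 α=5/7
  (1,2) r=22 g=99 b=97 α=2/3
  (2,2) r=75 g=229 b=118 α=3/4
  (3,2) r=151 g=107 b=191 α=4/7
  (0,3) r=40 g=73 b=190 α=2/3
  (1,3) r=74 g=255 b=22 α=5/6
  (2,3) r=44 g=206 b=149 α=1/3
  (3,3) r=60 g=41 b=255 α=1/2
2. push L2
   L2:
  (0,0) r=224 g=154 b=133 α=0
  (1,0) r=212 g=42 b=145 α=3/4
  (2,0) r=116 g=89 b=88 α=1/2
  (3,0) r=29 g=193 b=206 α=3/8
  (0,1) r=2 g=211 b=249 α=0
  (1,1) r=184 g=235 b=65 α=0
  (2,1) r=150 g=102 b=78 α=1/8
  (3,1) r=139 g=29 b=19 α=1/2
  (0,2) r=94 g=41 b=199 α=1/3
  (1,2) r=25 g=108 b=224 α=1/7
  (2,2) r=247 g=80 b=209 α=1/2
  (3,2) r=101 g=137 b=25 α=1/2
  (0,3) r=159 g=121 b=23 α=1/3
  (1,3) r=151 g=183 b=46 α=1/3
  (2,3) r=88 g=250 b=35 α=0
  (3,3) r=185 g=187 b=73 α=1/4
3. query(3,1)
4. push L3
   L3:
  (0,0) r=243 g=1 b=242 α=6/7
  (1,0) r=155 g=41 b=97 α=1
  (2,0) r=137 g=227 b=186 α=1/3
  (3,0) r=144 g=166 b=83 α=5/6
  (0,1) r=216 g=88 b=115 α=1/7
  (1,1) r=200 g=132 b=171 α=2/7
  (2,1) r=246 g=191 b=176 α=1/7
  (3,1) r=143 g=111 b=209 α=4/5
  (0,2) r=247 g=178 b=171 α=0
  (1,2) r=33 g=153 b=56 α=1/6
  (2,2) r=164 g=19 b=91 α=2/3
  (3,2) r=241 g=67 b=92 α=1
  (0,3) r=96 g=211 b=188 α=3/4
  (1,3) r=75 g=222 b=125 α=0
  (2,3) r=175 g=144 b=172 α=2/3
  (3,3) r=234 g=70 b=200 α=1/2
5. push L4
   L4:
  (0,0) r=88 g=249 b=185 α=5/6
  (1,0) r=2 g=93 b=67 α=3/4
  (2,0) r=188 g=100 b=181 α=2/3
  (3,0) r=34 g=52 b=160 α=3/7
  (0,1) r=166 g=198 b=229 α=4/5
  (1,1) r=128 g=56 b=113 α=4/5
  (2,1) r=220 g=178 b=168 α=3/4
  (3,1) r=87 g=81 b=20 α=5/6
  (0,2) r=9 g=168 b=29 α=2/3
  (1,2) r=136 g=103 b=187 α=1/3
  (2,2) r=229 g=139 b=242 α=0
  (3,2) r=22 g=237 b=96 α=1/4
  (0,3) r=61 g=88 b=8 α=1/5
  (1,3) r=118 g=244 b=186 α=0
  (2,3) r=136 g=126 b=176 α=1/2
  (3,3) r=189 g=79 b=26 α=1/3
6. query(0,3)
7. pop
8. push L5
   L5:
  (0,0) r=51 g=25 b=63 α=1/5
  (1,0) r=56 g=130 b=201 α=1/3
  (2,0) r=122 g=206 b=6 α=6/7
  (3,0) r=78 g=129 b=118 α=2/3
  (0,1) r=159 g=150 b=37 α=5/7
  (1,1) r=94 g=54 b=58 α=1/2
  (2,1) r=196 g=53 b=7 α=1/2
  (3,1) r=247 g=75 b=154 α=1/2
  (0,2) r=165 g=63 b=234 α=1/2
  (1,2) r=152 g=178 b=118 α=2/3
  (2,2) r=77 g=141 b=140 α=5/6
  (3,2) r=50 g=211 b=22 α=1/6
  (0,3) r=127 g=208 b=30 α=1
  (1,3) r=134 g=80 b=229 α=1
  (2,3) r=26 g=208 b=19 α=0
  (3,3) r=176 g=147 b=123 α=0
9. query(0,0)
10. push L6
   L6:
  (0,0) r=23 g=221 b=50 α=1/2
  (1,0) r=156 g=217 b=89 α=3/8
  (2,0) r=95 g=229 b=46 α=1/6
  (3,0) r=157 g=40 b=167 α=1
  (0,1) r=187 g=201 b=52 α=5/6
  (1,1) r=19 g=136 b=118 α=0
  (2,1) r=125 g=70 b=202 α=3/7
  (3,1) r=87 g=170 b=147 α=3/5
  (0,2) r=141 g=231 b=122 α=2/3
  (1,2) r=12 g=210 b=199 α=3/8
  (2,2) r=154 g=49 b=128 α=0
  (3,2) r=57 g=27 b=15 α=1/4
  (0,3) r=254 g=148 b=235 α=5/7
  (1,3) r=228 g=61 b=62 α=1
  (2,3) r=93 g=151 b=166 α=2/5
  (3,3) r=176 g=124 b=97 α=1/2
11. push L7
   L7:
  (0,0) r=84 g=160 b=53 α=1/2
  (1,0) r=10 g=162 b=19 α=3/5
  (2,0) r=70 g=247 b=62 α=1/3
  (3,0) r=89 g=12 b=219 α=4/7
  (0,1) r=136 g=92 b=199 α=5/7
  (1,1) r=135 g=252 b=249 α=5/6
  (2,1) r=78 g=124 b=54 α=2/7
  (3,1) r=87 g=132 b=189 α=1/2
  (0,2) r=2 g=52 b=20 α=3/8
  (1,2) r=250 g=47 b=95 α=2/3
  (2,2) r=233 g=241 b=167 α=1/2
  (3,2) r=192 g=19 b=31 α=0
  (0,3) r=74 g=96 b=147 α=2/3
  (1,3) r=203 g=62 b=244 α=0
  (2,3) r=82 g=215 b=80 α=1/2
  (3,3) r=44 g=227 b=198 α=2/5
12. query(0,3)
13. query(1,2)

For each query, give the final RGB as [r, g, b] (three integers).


at x=3,y=1 over L1,L2:
after L1 α=1/2: [19/2, 86, 89]
after L2 α=1/2: [297/4, 115/2, 54]
→ [74, 58, 54]

at x=0,y=3 over L1,L2,L3,L4:
L1 α=2/3: [80/3, 146/3, 380/3]
L2 α=1/3: [637/9, 655/9, 829/9]
L3 α=3/4: [3229/36, 1588/9, 5905/36]
L4 α=1/5: [3778/45, 7144/45, 5977/45]
= [84, 159, 133]

at x=0,y=0 over L1,L2,L3,L5:
L1 α=5/6: [395/3, 325/6, 295/6]
L2 α=0: [395/3, 325/6, 295/6]
L3 α=6/7: [4769/21, 361/42, 9007/42]
L5 α=1/5: [20147/105, 1247/105, 19337/105]
→ [192, 12, 184]

at x=0,y=3 over L1,L2,L3,L5,L6,L7:
L1 α=2/3: [80/3, 146/3, 380/3]
L2 α=1/3: [637/9, 655/9, 829/9]
L3 α=3/4: [3229/36, 1588/9, 5905/36]
L5 α=1: [127, 208, 30]
L6 α=5/7: [1524/7, 1156/7, 1235/7]
L7 α=2/3: [2560/21, 2500/21, 3293/21]
= [122, 119, 157]

(1,2) stack=L1,L2,L3,L5,L6,L7; from [0,0,0]:
+L1 (α=2/3) → [44/3, 66, 194/3]
+L2 (α=1/7) → [113/7, 72, 612/7]
+L3 (α=1/6) → [398/21, 171/2, 1726/21]
+L5 (α=2/3) → [6782/63, 883/6, 6682/63]
+L6 (α=3/8) → [18089/252, 8195/48, 71021/504]
+L7 (α=2/3) → [144089/756, 12707/144, 166781/1512]
rounded: [191, 88, 110]


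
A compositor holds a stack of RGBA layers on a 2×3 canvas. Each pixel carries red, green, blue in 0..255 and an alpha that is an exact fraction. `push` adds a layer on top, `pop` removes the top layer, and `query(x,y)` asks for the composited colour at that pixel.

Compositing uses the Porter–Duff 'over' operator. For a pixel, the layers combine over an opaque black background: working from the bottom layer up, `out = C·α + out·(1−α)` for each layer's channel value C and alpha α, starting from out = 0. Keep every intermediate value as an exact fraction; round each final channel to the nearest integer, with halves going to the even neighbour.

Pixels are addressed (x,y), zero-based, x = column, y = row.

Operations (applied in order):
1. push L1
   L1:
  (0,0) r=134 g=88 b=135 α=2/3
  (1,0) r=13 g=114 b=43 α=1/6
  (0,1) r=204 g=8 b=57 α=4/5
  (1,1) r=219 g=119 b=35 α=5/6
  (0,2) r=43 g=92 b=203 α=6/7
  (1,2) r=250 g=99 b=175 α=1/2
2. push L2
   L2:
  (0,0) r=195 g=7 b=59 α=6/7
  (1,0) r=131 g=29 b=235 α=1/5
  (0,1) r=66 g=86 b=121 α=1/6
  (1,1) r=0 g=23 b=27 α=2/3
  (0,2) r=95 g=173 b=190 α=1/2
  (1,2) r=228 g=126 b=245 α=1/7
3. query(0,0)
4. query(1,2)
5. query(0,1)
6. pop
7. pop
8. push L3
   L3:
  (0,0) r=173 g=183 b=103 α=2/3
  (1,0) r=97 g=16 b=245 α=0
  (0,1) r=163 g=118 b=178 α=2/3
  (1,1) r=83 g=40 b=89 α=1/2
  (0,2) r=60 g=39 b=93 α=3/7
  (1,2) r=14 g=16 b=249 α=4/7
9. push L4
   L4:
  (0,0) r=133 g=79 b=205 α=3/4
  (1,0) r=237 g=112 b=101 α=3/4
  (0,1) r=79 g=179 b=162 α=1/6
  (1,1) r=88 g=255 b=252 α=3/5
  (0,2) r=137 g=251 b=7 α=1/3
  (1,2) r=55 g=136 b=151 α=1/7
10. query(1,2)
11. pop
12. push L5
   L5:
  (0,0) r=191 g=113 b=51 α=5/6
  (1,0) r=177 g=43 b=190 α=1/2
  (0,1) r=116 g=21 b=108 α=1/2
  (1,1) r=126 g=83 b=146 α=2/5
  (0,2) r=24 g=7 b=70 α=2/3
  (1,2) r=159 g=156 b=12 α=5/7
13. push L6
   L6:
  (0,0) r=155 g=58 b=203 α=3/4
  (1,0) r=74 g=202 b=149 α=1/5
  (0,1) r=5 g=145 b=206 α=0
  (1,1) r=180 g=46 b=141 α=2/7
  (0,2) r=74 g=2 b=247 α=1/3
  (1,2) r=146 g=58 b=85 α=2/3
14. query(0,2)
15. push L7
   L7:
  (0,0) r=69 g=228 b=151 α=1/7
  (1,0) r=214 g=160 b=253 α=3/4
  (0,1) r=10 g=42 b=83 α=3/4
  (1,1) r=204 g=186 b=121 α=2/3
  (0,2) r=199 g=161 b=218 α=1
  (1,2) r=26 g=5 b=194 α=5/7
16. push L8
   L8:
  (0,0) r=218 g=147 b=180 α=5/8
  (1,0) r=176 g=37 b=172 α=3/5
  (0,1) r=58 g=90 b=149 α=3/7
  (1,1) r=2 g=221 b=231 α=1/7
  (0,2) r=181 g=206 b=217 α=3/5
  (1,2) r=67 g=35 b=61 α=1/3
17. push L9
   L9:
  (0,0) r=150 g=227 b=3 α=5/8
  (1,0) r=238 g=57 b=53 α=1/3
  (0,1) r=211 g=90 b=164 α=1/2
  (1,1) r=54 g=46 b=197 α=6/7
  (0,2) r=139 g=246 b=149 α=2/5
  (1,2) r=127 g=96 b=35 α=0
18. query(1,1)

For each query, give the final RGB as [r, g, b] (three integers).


(0,0) stack=L1,L2; from [0,0,0]:
L1 α=2/3: [268/3, 176/3, 90]
L2 α=6/7: [3778/21, 302/21, 444/7]
= [180, 14, 63]

(1,2) stack=L1,L2; from [0,0,0]:
after L1 α=1/2: [125, 99/2, 175/2]
after L2 α=1/7: [978/7, 423/7, 110]
rounded: [140, 60, 110]

query (0,1) [L1,L2] — begin 0,0,0
after L1 α=4/5: [816/5, 32/5, 228/5]
after L2 α=1/6: [147, 59/3, 349/6]
→ [147, 20, 58]

(1,2) stack=L3,L4; from [0,0,0]:
L3 α=4/7: [8, 64/7, 996/7]
L4 α=1/7: [103/7, 1336/49, 7033/49]
= [15, 27, 144]

(0,2) stack=L3,L5,L6; from [0,0,0]:
+L3 (α=3/7) → [180/7, 117/7, 279/7]
+L5 (α=2/3) → [172/7, 215/21, 1259/21]
+L6 (α=1/3) → [862/21, 472/63, 7705/63]
→ [41, 7, 122]

(1,1) stack=L3,L5,L6,L7,L8,L9; from [0,0,0]:
L3 α=1/2: [83/2, 20, 89/2]
L5 α=2/5: [753/10, 226/5, 851/10]
L6 α=2/7: [1473/14, 318/7, 1415/14]
L7 α=2/3: [2395/14, 974/7, 1601/14]
L8 α=1/7: [7199/49, 7391/49, 6420/49]
L9 α=6/7: [23075/343, 20915/343, 64338/343]
→ [67, 61, 188]


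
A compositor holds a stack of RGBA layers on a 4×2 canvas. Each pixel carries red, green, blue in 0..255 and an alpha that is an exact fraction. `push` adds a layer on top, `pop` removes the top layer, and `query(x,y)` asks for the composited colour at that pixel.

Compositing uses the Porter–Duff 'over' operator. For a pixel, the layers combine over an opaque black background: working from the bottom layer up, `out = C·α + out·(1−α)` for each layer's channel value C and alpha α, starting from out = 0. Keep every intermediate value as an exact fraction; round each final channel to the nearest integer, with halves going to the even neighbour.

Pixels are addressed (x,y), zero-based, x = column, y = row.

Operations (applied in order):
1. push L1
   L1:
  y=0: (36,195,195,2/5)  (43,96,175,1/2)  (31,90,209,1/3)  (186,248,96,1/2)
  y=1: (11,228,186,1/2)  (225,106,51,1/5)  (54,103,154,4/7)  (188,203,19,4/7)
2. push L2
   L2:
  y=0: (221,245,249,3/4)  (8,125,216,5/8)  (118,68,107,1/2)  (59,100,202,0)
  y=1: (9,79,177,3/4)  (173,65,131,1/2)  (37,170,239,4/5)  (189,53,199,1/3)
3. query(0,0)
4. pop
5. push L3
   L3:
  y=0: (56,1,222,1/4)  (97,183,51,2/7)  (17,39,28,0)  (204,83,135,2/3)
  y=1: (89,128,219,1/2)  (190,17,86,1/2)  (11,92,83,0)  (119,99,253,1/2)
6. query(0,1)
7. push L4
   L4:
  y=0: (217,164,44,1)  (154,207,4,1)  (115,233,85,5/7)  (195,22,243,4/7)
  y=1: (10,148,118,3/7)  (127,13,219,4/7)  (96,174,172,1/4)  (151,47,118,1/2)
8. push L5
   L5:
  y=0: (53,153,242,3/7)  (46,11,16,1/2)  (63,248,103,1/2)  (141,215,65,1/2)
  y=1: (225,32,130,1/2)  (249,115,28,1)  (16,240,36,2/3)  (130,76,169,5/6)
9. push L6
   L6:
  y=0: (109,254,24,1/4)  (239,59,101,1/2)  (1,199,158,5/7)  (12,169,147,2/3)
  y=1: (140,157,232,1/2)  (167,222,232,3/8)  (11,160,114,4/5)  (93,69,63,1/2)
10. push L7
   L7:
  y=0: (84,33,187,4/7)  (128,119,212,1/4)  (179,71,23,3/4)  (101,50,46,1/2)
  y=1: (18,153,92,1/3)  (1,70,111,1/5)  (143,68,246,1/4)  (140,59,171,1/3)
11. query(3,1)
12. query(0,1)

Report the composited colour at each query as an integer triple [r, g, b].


query (0,0) [L1,L2] — begin 0,0,0
L1 α=2/5: [72/5, 78, 78]
L2 α=3/4: [3387/20, 813/4, 825/4]
→ [169, 203, 206]

query (0,1) [L1,L3] — begin 0,0,0
+L1 (α=1/2) → [11/2, 114, 93]
+L3 (α=1/2) → [189/4, 121, 156]
= [47, 121, 156]

query (3,1) [L1,L3,L4,L5,L6,L7] — begin 0,0,0
+L1 (α=4/7) → [752/7, 116, 76/7]
+L3 (α=1/2) → [1585/14, 215/2, 1847/14]
+L4 (α=1/2) → [3699/28, 309/4, 3499/28]
+L5 (α=5/6) → [21899/168, 1829/24, 9053/56]
+L6 (α=1/2) → [37523/336, 3485/48, 12581/112]
+L7 (α=1/3) → [61043/504, 4901/72, 22157/168]
rounded: [121, 68, 132]

at x=0,y=1 over L1,L3,L4,L5,L6,L7:
after L1 α=1/2: [11/2, 114, 93]
after L3 α=1/2: [189/4, 121, 156]
after L4 α=3/7: [219/7, 928/7, 978/7]
after L5 α=1/2: [897/7, 576/7, 944/7]
after L6 α=1/2: [1877/14, 1675/14, 1284/7]
after L7 α=1/3: [2003/21, 2746/21, 3212/21]
rounded: [95, 131, 153]


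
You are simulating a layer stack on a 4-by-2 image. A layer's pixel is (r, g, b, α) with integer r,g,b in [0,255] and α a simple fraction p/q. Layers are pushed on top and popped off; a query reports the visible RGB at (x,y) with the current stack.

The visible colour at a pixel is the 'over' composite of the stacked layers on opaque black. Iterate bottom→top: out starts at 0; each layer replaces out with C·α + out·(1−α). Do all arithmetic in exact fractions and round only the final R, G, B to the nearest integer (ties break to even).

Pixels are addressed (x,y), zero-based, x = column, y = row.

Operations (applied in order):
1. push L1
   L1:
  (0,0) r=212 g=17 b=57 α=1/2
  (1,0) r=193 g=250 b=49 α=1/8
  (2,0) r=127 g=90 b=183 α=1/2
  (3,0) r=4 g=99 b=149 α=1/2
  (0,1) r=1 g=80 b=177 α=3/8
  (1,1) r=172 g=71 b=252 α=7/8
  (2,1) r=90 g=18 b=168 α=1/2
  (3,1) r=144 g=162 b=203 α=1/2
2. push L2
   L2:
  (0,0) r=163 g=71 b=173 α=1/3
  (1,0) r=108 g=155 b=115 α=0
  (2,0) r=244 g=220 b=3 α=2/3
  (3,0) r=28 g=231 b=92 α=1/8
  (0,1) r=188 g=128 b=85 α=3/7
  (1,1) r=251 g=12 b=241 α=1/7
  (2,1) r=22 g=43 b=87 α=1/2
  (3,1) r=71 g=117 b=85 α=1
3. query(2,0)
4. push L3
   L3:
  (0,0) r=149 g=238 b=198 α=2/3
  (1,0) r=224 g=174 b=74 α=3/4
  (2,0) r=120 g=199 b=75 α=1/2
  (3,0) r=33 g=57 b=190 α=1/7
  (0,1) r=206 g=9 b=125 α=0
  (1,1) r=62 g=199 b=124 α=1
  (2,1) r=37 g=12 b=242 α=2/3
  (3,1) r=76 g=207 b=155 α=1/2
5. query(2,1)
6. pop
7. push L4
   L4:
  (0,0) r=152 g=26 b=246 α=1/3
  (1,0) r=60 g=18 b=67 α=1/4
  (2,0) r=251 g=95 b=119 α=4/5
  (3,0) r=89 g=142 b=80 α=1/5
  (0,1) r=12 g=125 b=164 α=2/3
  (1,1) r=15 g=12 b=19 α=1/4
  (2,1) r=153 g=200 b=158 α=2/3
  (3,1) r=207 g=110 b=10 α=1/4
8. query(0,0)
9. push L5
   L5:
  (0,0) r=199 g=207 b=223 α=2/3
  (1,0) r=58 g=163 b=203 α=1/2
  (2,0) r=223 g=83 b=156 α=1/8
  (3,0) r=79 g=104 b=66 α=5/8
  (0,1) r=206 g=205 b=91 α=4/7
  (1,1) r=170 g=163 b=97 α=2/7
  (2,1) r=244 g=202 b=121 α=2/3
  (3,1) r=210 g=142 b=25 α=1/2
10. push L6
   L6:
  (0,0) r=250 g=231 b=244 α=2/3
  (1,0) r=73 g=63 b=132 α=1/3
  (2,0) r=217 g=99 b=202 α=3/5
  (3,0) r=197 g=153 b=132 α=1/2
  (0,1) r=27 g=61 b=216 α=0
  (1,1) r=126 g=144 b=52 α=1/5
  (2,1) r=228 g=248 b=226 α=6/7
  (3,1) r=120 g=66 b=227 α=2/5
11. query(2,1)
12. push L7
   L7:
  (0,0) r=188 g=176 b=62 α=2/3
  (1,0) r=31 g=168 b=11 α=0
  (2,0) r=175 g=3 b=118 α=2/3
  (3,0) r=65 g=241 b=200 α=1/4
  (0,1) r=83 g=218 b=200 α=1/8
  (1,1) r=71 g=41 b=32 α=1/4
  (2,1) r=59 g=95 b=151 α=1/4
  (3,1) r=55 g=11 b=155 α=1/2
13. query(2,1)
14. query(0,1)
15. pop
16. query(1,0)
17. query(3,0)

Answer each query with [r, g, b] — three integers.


(2,0) stack=L1,L2; from [0,0,0]:
after L1 α=1/2: [127/2, 45, 183/2]
after L2 α=2/3: [1103/6, 485/3, 65/2]
→ [184, 162, 32]

at x=2,y=1 over L1,L2,L3:
after L1 α=1/2: [45, 9, 84]
after L2 α=1/2: [67/2, 26, 171/2]
after L3 α=2/3: [215/6, 50/3, 1139/6]
→ [36, 17, 190]

at x=0,y=0 over L1,L2,L4:
after L1 α=1/2: [106, 17/2, 57/2]
after L2 α=1/3: [125, 88/3, 230/3]
after L4 α=1/3: [134, 254/9, 1198/9]
rounded: [134, 28, 133]

at x=2,y=1 over L1,L2,L4,L5,L6:
after L1 α=1/2: [45, 9, 84]
after L2 α=1/2: [67/2, 26, 171/2]
after L4 α=2/3: [679/6, 142, 803/6]
after L5 α=2/3: [3607/18, 182, 2255/18]
after L6 α=6/7: [4033/18, 1670/7, 3809/18]
→ [224, 239, 212]

at x=2,y=1 over L1,L2,L4,L5,L6,L7:
after L1 α=1/2: [45, 9, 84]
after L2 α=1/2: [67/2, 26, 171/2]
after L4 α=2/3: [679/6, 142, 803/6]
after L5 α=2/3: [3607/18, 182, 2255/18]
after L6 α=6/7: [4033/18, 1670/7, 3809/18]
after L7 α=1/4: [4387/24, 5675/28, 4715/24]
→ [183, 203, 196]

at x=0,y=1 over L1,L2,L4,L5,L6,L7:
+L1 (α=3/8) → [3/8, 30, 531/8]
+L2 (α=3/7) → [1131/14, 72, 1041/14]
+L4 (α=2/3) → [489/14, 322/3, 5633/42]
+L5 (α=4/7) → [13003/98, 1142/7, 10729/98]
+L6 (α=0) → [13003/98, 1142/7, 10729/98]
+L7 (α=1/8) → [14165/112, 170, 13529/112]
rounded: [126, 170, 121]

at x=1,y=0 over L1,L2,L4,L5,L6:
L1 α=1/8: [193/8, 125/4, 49/8]
L2 α=0: [193/8, 125/4, 49/8]
L4 α=1/4: [1059/32, 447/16, 683/32]
L5 α=1/2: [2915/64, 3055/32, 7179/64]
L6 α=1/3: [5251/96, 4063/48, 3801/32]
= [55, 85, 119]

(3,0) stack=L1,L2,L4,L5,L6; from [0,0,0]:
+L1 (α=1/2) → [2, 99/2, 149/2]
+L2 (α=1/8) → [21/4, 1155/16, 1227/16]
+L4 (α=1/5) → [22, 1723/20, 1547/20]
+L5 (α=5/8) → [461/8, 15569/160, 11241/160]
+L6 (α=1/2) → [2037/16, 40049/320, 32361/320]
→ [127, 125, 101]


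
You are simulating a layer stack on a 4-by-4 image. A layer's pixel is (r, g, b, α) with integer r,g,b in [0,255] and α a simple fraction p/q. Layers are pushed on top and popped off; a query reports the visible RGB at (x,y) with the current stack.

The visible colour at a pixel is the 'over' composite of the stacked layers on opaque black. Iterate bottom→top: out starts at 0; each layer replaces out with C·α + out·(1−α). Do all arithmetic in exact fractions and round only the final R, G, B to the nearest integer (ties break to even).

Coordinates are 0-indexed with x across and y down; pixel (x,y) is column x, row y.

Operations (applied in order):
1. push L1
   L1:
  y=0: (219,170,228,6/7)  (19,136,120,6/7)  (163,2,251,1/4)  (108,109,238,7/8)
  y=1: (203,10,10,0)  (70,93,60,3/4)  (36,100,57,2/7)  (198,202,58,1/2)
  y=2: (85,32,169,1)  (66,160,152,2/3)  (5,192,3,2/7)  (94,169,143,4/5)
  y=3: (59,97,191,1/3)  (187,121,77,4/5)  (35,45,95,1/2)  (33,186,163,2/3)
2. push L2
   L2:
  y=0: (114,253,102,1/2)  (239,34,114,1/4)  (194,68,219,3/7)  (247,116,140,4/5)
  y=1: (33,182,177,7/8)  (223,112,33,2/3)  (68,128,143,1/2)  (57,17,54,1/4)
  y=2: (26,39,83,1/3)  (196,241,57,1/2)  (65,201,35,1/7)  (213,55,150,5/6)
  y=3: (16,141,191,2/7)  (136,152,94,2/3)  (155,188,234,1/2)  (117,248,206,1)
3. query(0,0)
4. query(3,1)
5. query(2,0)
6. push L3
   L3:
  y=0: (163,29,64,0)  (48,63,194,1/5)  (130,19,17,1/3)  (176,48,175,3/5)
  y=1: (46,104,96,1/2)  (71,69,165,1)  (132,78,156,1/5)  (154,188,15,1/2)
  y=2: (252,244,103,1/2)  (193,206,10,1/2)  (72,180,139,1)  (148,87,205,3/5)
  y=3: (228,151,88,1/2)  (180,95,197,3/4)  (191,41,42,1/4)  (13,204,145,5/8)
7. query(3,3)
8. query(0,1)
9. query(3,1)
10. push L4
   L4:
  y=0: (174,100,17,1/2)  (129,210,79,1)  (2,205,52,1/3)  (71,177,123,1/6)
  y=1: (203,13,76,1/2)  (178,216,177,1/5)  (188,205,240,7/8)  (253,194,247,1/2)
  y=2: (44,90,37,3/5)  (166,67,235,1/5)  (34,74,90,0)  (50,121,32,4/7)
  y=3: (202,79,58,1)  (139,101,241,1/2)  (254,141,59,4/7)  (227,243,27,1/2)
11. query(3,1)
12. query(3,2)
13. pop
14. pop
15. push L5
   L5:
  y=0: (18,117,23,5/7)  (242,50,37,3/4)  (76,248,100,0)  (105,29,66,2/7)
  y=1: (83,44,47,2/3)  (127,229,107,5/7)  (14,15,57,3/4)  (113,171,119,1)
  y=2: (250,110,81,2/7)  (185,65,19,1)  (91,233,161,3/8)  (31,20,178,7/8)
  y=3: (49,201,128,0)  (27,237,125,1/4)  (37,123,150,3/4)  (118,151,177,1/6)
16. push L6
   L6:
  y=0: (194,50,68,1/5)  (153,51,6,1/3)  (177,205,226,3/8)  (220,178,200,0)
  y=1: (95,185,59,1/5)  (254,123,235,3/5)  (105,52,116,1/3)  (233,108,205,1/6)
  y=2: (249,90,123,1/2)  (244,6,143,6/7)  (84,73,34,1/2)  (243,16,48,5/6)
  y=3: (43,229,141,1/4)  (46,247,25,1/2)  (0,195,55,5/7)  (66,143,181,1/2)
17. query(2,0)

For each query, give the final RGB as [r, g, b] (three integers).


query (0,0) [L1,L2] — begin 0,0,0
+L1 (α=6/7) → [1314/7, 1020/7, 1368/7]
+L2 (α=1/2) → [1056/7, 2791/14, 1041/7]
rounded: [151, 199, 149]

query (3,1) [L1,L2] — begin 0,0,0
L1 α=1/2: [99, 101, 29]
L2 α=1/4: [177/2, 80, 141/4]
→ [88, 80, 35]

at x=2,y=0 over L1,L2:
+L1 (α=1/4) → [163/4, 1/2, 251/4]
+L2 (α=3/7) → [745/7, 206/7, 908/7]
rounded: [106, 29, 130]

at x=3,y=3 over L1,L2,L3:
L1 α=2/3: [22, 124, 326/3]
L2 α=1: [117, 248, 206]
L3 α=5/8: [52, 441/2, 1343/8]
= [52, 220, 168]

(0,1) stack=L1,L2,L3; from [0,0,0]:
+L1 (α=0) → [0, 0, 0]
+L2 (α=7/8) → [231/8, 637/4, 1239/8]
+L3 (α=1/2) → [599/16, 1053/8, 2007/16]
rounded: [37, 132, 125]

query (3,1) [L1,L2,L3] — begin 0,0,0
+L1 (α=1/2) → [99, 101, 29]
+L2 (α=1/4) → [177/2, 80, 141/4]
+L3 (α=1/2) → [485/4, 134, 201/8]
= [121, 134, 25]

(3,1) stack=L1,L2,L3,L4; from [0,0,0]:
L1 α=1/2: [99, 101, 29]
L2 α=1/4: [177/2, 80, 141/4]
L3 α=1/2: [485/4, 134, 201/8]
L4 α=1/2: [1497/8, 164, 2177/16]
= [187, 164, 136]

query (3,2) [L1,L2,L3,L4] — begin 0,0,0
after L1 α=4/5: [376/5, 676/5, 572/5]
after L2 α=5/6: [5701/30, 2051/30, 2161/15]
after L3 α=3/5: [12361/75, 5966/75, 13547/75]
after L4 α=4/7: [17361/175, 18066/175, 16747/175]
→ [99, 103, 96]

at x=2,y=0 over L1,L2,L5,L6:
after L1 α=1/4: [163/4, 1/2, 251/4]
after L2 α=3/7: [745/7, 206/7, 908/7]
after L5 α=0: [745/7, 206/7, 908/7]
after L6 α=3/8: [3721/28, 5335/56, 4643/28]
rounded: [133, 95, 166]


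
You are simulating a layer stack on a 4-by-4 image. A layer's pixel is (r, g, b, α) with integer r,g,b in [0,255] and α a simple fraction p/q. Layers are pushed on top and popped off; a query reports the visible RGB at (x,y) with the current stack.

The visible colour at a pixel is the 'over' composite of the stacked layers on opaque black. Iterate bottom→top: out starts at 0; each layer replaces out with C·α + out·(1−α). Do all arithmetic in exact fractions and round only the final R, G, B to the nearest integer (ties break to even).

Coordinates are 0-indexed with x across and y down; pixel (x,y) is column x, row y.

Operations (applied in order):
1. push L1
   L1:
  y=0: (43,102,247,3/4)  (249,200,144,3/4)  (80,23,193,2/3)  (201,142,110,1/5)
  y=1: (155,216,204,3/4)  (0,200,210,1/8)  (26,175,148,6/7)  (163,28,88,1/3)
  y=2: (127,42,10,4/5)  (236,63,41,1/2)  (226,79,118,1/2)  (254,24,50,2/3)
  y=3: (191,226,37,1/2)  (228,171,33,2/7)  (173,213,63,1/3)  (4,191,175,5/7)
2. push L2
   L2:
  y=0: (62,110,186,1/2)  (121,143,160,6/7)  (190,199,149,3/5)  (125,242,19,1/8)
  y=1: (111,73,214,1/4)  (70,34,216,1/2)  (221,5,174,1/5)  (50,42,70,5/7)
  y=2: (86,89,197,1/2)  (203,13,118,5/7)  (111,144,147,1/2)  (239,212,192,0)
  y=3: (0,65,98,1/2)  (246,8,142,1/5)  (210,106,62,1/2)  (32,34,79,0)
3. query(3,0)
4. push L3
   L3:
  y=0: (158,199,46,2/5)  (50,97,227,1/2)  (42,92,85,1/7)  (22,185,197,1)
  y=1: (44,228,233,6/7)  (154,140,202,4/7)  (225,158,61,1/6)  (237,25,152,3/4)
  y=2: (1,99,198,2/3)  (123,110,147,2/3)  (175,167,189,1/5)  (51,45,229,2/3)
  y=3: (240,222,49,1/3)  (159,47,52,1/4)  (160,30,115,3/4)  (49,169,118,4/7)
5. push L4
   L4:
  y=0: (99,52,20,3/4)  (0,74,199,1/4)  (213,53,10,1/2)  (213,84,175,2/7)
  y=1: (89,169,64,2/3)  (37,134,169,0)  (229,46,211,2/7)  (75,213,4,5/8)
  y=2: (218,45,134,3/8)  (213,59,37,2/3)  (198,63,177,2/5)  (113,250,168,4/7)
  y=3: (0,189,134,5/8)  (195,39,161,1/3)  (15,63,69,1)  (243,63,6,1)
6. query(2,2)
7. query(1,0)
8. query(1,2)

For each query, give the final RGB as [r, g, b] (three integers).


(3,0) stack=L1,L2; from [0,0,0]:
+L1 (α=1/5) → [201/5, 142/5, 22]
+L2 (α=1/8) → [254/5, 551/10, 173/8]
→ [51, 55, 22]

(2,2) stack=L1,L2,L3,L4; from [0,0,0]:
after L1 α=1/2: [113, 79/2, 59]
after L2 α=1/2: [112, 367/4, 103]
after L3 α=1/5: [623/5, 534/5, 601/5]
after L4 α=2/5: [3849/25, 2232/25, 3573/25]
→ [154, 89, 143]

at x=1,y=0 over L1,L2,L3,L4:
after L1 α=3/4: [747/4, 150, 108]
after L2 α=6/7: [3651/28, 144, 1068/7]
after L3 α=1/2: [5051/56, 241/2, 2657/14]
after L4 α=1/4: [15153/224, 871/8, 10757/56]
rounded: [68, 109, 192]

(1,2) stack=L1,L2,L3,L4; from [0,0,0]:
+L1 (α=1/2) → [118, 63/2, 41/2]
+L2 (α=5/7) → [1251/7, 128/7, 631/7]
+L3 (α=2/3) → [991/7, 556/7, 2689/21]
+L4 (α=2/3) → [3973/21, 1382/21, 4243/63]
→ [189, 66, 67]


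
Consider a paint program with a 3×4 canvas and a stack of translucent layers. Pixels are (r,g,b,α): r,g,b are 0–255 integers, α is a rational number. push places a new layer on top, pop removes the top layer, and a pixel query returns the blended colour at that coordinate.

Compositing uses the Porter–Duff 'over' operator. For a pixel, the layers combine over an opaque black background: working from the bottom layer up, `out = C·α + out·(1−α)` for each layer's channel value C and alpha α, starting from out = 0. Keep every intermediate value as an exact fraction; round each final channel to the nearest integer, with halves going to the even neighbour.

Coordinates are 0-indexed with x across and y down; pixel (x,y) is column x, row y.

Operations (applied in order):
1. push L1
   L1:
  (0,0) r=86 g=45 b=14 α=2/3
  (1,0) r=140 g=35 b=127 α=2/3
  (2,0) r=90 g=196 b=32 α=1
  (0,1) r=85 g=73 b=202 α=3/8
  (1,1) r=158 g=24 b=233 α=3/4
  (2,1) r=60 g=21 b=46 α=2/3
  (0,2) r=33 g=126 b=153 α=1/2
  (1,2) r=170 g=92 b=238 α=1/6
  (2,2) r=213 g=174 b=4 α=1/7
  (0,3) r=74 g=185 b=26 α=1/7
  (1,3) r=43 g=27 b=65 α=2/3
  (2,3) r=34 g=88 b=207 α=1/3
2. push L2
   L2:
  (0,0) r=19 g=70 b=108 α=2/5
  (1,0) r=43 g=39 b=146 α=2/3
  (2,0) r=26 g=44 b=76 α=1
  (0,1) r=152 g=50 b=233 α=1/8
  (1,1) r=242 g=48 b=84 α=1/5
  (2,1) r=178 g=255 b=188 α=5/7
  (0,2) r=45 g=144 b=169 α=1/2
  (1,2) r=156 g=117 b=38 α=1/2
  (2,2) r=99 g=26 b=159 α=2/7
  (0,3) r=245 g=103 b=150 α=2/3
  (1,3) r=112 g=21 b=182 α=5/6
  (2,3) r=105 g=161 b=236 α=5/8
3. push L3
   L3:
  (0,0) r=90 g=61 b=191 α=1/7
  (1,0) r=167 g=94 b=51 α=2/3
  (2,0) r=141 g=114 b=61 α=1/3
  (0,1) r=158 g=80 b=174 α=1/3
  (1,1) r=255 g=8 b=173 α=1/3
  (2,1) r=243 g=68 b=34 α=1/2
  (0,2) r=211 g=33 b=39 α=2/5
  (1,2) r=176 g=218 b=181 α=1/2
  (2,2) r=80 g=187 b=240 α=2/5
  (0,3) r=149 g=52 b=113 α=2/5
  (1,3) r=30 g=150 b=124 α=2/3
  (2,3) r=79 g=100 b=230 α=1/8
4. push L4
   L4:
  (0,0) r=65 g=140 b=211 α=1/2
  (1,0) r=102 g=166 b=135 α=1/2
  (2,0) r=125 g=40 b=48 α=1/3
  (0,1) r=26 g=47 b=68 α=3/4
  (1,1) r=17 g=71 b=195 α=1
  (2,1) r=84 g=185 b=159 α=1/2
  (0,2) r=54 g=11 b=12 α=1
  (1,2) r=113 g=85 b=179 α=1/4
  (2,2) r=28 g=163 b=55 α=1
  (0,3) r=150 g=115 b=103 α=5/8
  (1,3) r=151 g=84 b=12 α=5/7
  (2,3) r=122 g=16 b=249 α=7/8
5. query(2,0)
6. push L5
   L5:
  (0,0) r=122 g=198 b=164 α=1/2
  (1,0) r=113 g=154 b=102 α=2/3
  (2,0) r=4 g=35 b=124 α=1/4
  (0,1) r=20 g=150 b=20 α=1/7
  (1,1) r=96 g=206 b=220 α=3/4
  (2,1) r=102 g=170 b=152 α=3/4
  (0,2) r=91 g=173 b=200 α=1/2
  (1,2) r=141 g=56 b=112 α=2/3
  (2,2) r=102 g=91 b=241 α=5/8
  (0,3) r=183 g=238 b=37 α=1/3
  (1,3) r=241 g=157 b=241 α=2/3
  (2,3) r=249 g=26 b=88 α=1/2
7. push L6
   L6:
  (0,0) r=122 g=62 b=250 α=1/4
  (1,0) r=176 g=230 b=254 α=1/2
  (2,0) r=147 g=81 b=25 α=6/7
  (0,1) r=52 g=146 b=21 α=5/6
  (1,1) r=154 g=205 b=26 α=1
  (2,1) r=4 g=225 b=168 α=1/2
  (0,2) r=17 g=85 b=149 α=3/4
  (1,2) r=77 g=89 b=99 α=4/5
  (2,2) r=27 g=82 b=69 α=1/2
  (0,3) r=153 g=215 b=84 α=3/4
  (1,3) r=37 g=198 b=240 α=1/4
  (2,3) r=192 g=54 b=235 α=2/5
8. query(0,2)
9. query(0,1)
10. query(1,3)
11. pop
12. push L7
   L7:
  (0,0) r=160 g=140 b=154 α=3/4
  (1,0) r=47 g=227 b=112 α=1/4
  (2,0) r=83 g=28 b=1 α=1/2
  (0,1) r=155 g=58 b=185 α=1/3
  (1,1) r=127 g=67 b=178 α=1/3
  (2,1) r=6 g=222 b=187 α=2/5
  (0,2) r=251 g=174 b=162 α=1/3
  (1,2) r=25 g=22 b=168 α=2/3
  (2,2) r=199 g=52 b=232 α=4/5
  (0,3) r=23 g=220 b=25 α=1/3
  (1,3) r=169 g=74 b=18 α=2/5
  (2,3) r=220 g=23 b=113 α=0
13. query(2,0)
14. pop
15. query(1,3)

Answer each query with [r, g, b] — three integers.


(2,0) stack=L1,L2,L3,L4; from [0,0,0]:
L1 α=1: [90, 196, 32]
L2 α=1: [26, 44, 76]
L3 α=1/3: [193/3, 202/3, 71]
L4 α=1/3: [761/9, 524/9, 190/3]
= [85, 58, 63]

(0,2) stack=L1,L2,L3,L4,L5,L6; from [0,0,0]:
L1 α=1/2: [33/2, 63, 153/2]
L2 α=1/2: [123/4, 207/2, 491/4]
L3 α=2/5: [2057/20, 753/10, 357/4]
L4 α=1: [54, 11, 12]
L5 α=1/2: [145/2, 92, 106]
L6 α=3/4: [247/8, 347/4, 553/4]
→ [31, 87, 138]

query (0,1) [L1,L2,L3,L4,L5,L6] — begin 0,0,0
L1 α=3/8: [255/8, 219/8, 303/4]
L2 α=1/8: [3001/64, 1933/64, 3053/32]
L3 α=1/3: [8057/96, 4493/96, 5837/48]
L4 α=3/4: [15545/384, 18029/384, 15629/192]
L5 α=1/7: [16825/448, 3947/64, 16269/224]
L6 α=5/6: [44435/896, 16889/128, 13263/448]
→ [50, 132, 30]

at x=1,y=3 over L1,L2,L3,L4,L5,L6:
L1 α=2/3: [86/3, 18, 130/3]
L2 α=5/6: [883/9, 41/2, 1430/9]
L3 α=2/3: [1423/27, 641/6, 3662/27]
L4 α=5/7: [23231/189, 1901/21, 8944/189]
L5 α=2/3: [114329/567, 8495/63, 100042/567]
L6 α=1/4: [60661/378, 12653/84, 72701/378]
→ [160, 151, 192]

at x=2,y=0 over L1,L2,L3,L4,L5,L7:
L1 α=1: [90, 196, 32]
L2 α=1: [26, 44, 76]
L3 α=1/3: [193/3, 202/3, 71]
L4 α=1/3: [761/9, 524/9, 190/3]
L5 α=1/4: [773/12, 629/12, 157/2]
L7 α=1/2: [1769/24, 965/24, 159/4]
= [74, 40, 40]

(1,3) stack=L1,L2,L3,L4,L5; from [0,0,0]:
L1 α=2/3: [86/3, 18, 130/3]
L2 α=5/6: [883/9, 41/2, 1430/9]
L3 α=2/3: [1423/27, 641/6, 3662/27]
L4 α=5/7: [23231/189, 1901/21, 8944/189]
L5 α=2/3: [114329/567, 8495/63, 100042/567]
= [202, 135, 176]


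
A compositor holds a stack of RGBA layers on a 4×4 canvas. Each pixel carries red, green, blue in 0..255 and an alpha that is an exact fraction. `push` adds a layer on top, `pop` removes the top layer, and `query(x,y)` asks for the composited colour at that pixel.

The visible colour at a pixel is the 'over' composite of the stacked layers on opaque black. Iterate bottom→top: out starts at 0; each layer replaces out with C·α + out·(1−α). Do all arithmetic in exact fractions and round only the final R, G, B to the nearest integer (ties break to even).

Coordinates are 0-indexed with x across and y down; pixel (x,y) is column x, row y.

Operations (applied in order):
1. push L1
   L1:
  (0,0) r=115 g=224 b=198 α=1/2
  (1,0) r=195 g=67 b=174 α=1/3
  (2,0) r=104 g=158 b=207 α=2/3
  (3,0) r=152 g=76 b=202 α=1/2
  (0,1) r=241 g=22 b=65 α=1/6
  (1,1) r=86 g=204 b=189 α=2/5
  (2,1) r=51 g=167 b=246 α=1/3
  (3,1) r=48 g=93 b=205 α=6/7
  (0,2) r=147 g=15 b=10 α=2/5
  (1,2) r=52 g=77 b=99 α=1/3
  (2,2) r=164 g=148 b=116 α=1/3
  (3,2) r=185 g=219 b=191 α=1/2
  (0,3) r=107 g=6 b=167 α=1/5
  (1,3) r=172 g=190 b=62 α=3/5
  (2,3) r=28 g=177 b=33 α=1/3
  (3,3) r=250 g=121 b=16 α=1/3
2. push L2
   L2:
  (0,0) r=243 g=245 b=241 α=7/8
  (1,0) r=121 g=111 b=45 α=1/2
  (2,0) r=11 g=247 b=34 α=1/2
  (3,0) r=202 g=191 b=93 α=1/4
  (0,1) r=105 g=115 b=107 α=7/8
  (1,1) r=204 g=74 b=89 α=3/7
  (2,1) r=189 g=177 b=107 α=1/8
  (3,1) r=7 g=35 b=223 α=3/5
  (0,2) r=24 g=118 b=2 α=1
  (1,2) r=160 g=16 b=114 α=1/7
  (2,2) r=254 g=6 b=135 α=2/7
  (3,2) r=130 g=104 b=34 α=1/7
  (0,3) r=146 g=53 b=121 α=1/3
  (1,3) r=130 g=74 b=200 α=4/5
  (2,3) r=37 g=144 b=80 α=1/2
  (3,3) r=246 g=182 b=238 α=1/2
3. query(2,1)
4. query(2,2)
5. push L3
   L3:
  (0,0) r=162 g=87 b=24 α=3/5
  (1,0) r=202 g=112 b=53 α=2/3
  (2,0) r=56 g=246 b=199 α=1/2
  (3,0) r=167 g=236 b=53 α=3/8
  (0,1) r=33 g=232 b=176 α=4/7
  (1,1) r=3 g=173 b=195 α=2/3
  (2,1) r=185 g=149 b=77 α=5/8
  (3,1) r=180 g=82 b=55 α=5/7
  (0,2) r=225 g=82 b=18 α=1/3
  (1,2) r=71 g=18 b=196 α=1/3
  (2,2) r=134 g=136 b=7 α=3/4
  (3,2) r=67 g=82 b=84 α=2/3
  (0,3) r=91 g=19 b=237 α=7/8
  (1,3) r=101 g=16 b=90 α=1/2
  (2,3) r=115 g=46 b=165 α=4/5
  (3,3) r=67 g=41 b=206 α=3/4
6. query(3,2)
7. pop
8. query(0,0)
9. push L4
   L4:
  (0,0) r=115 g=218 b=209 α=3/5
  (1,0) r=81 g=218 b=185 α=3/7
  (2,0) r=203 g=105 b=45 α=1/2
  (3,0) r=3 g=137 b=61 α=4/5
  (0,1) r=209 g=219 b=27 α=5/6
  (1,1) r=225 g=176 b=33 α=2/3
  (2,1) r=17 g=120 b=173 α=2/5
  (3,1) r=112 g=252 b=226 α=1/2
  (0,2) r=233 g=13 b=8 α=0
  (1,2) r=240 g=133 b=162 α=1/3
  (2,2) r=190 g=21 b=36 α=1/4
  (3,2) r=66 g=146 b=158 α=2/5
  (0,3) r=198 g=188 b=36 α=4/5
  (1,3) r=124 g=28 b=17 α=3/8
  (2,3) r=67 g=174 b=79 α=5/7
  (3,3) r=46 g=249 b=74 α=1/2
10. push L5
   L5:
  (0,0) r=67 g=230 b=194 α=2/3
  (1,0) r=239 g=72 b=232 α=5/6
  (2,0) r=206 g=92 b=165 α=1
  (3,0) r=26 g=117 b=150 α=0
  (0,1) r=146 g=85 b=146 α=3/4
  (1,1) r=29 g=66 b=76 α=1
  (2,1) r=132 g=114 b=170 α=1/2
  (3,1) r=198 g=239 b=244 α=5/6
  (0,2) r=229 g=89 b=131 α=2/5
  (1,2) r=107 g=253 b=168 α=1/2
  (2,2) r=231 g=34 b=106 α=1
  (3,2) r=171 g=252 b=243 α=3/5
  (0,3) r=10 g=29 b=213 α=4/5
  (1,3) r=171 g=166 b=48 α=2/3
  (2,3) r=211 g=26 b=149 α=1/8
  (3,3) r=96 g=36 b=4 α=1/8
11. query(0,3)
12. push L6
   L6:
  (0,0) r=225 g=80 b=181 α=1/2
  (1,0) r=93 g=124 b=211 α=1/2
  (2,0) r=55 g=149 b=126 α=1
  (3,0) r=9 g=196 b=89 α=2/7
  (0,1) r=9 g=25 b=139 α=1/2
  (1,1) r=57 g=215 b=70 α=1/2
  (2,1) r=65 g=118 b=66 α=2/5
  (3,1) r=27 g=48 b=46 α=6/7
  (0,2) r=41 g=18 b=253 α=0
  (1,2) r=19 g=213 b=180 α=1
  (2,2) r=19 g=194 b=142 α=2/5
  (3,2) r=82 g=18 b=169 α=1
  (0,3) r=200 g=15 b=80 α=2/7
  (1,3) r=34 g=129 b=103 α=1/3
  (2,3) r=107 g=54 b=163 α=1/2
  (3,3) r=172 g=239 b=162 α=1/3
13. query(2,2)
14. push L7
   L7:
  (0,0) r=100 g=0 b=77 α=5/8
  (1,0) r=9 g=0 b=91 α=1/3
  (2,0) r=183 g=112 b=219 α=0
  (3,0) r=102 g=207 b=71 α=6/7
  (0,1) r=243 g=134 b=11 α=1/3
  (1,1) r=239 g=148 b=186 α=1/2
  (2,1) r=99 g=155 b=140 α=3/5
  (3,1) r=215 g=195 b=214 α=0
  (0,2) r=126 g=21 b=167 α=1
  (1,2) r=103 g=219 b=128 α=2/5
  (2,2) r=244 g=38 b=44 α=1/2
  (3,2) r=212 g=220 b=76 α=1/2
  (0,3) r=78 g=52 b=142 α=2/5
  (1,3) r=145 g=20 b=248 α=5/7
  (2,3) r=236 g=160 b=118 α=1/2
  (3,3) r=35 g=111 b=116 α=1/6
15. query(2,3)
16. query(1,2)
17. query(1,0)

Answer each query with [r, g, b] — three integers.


query (2,1) [L1,L2] — begin 0,0,0
after L1 α=1/3: [17, 167/3, 82]
after L2 α=1/8: [77/2, 425/6, 681/8]
rounded: [38, 71, 85]

(2,2) stack=L1,L2; from [0,0,0]:
after L1 α=1/3: [164/3, 148/3, 116/3]
after L2 α=2/7: [2344/21, 776/21, 1390/21]
= [112, 37, 66]

(3,2) stack=L1,L2,L3; from [0,0,0]:
after L1 α=1/2: [185/2, 219/2, 191/2]
after L2 α=1/7: [685/7, 761/7, 607/7]
after L3 α=2/3: [541/7, 1909/21, 1783/21]
rounded: [77, 91, 85]

at x=0,y=0 over L1,L2:
L1 α=1/2: [115/2, 112, 99]
L2 α=7/8: [3517/16, 1827/8, 893/4]
→ [220, 228, 223]

(0,3) stack=L1,L2,L4,L5; from [0,0,0]:
L1 α=1/5: [107/5, 6/5, 167/5]
L2 α=1/3: [944/15, 277/15, 313/5]
L4 α=4/5: [12824/75, 11557/75, 1033/25]
L5 α=4/5: [15824/375, 20257/375, 22333/125]
→ [42, 54, 179]

query (2,2) [L1,L2,L4,L5,L6] — begin 0,0,0
+L1 (α=1/3) → [164/3, 148/3, 116/3]
+L2 (α=2/7) → [2344/21, 776/21, 1390/21]
+L4 (α=1/4) → [1837/14, 923/28, 821/14]
+L5 (α=1) → [231, 34, 106]
+L6 (α=2/5) → [731/5, 98, 602/5]
→ [146, 98, 120]

at x=2,y=3 over L1,L2,L4,L5,L6,L7:
after L1 α=1/3: [28/3, 59, 11]
after L2 α=1/2: [139/6, 203/2, 91/2]
after L4 α=5/7: [1144/21, 1073/7, 486/7]
after L5 α=1/8: [1777/24, 1099/8, 635/8]
after L6 α=1/2: [4345/48, 1531/16, 1939/16]
after L7 α=1/2: [15673/96, 4091/32, 3827/32]
= [163, 128, 120]

(1,2) stack=L1,L2,L4,L5,L6,L7; from [0,0,0]:
after L1 α=1/3: [52/3, 77/3, 33]
after L2 α=1/7: [264/7, 170/7, 312/7]
after L4 α=1/3: [736/7, 1271/21, 586/7]
after L5 α=1/2: [1485/14, 3292/21, 881/7]
after L6 α=1: [19, 213, 180]
after L7 α=2/5: [263/5, 1077/5, 796/5]
→ [53, 215, 159]

query (1,0) [L1,L2,L4,L5,L6,L7] — begin 0,0,0
L1 α=1/3: [65, 67/3, 58]
L2 α=1/2: [93, 200/3, 103/2]
L4 α=3/7: [615/7, 2762/21, 761/7]
L5 α=5/6: [4490/21, 5161/63, 8881/42]
L6 α=1/2: [6443/42, 12973/126, 17743/84]
L7 α=1/3: [6632/63, 12973/189, 21565/126]
= [105, 69, 171]
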